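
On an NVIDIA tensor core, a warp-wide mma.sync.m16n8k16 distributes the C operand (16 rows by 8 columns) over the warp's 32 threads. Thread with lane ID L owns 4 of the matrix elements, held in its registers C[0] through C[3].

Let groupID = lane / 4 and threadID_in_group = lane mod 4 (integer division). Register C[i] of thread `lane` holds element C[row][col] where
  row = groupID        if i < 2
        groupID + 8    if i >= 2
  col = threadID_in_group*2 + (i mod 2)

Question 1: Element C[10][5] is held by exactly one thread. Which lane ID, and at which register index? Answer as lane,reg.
10,3

r: 10->gid=2,r8=1  c: 5->tid=2,i&1=1
L=2*4+2=10  i=1*2+1=3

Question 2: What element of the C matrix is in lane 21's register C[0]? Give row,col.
21: g=5,t=1
[0] (5+0,1*2+0) = (5,2)

5,2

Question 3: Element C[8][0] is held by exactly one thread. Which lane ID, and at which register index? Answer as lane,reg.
r=8→G=0,rhi=1  c=0→T=0,p=0
L=0*4+0=0  i=1*2+0=2

0,2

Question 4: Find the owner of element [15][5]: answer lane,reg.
30,3

r:15=>grp=7,rB=1  c:5=>tig=2,lo=1
L=7*4+2=30  i=1*2+1=3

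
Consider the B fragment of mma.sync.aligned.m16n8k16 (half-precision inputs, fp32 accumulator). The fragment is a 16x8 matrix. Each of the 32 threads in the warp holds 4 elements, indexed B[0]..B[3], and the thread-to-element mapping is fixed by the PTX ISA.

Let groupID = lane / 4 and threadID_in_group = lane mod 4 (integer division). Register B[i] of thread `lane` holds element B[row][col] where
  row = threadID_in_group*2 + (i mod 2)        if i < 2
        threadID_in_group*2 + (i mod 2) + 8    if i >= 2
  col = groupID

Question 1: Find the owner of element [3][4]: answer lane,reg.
17,1

c: 4->gid=4  r: 3->r8=0,tid=1,i&1=1
L=4*4+1=17  i=0*2+1=1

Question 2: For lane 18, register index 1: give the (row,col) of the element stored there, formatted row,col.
18: gid=4,tid=2
[1] (2*2+1+0,4) = (5,4)

5,4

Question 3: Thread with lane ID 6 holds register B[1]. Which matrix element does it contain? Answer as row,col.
lane 6: g=1 (6/4), t=2 (6%4)
i=1: r=2*2+1+0=5, c=g=1

5,1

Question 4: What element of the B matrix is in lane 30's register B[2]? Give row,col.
lane 30: gr=7 (30/4), th=2 (30%4)
i=2: r=2*2+0+8=12, c=gr=7

12,7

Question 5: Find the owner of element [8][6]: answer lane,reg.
c=6⇒gr=6  r=8⇒Rb=1,th=0,odd=0
L=6*4+0=24  i=1*2+0=2

24,2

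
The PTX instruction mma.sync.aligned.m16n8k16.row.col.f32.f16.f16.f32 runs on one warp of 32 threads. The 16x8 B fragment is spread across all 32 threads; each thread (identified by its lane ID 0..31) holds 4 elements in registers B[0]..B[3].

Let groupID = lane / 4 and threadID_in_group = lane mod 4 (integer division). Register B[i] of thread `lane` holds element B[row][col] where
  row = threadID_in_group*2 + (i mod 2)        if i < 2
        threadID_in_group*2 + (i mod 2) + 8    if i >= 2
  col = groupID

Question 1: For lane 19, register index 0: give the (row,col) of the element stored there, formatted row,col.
6,4

19: gid=4,tid=3
[0] (3*2+0+0,4) = (6,4)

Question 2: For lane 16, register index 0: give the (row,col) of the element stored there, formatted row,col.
lane 16→16/4=4, 16 mod 4=0
i=0  r:2·0+0+0→0  c:4

0,4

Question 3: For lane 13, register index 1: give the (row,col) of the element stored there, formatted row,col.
3,3

13: g=3,t=1
[1] (1*2+1+0,3) = (3,3)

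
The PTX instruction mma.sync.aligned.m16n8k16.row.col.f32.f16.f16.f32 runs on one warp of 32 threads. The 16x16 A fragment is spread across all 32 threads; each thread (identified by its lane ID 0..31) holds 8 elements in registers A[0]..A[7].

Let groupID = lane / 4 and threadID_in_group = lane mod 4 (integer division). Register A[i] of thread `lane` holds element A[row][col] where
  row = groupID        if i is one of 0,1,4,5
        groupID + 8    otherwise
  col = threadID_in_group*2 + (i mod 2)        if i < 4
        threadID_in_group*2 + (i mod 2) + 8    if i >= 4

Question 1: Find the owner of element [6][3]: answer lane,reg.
25,1

r=6->g=6,rb=0  c=3->cb=0,t=1,b0=1
L=6*4+1=25  i=0*4+0*2+1=1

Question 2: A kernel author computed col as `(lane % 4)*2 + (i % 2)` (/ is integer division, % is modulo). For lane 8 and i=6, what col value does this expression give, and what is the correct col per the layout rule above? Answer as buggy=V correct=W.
buggy=0 correct=8

`(lane % 4)*2 + (i % 2)`[8,6]⇒0
lane 8: gr=2 (8/4), th=0 (8%4)
i=6: r=2+8=10, c=0*2+0+8=8
col: 0 vs 8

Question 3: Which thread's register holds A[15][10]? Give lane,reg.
r: 15->gid=7,r8=1  c: 10->c8=1,tid=1,i&1=0
L=7*4+1=29  i=1*4+1*2+0=6

29,6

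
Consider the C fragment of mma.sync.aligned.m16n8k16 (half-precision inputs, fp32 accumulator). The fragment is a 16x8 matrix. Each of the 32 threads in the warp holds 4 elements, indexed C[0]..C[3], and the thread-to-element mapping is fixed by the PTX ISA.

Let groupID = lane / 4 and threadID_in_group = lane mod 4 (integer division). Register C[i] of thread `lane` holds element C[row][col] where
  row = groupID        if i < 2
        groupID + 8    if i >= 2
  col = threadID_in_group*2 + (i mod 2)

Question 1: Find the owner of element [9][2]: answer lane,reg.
5,2

r=9→G=1,rhi=1  c=2→T=1,p=0
L=1*4+1=5  i=1*2+0=2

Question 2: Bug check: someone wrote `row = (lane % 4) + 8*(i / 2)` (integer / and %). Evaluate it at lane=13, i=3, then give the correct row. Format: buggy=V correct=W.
`(lane % 4) + 8*(i / 2)`[13,3]->9
L=13->gid=13>>2=3, tid=13&3=1
[3]->row 3+8=11  col 1·2+1=3
row: 9 vs 11

buggy=9 correct=11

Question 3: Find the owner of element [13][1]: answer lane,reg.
r=13->g=5,rb=1  c=1->t=0,b0=1
L=5*4+0=20  i=1*2+1=3

20,3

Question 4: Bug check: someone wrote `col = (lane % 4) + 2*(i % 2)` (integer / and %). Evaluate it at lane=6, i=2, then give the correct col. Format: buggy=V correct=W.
buggy=2 correct=4

`(lane % 4) + 2*(i % 2)`[6,2]⇒2
6: gr=1,th=2
[2] (1+8,2*2+0) = (9,4)
col: 2 vs 4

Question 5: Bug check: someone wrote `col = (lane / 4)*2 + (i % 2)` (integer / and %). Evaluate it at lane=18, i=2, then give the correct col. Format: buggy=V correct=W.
`(lane / 4)*2 + (i % 2)`[18,2]=>8
18: grp=4,tig=2
[2] (4+8,2*2+0) = (12,4)
col: 8 vs 4

buggy=8 correct=4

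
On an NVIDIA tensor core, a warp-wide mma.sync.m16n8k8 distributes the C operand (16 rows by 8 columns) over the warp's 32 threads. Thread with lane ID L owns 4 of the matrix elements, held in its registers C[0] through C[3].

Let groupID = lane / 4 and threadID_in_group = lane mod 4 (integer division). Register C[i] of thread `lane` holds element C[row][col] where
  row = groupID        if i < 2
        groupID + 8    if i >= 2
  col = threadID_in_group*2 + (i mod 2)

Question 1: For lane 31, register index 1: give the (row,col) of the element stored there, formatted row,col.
L=31⇒gr=31>>2=7, th=31&3=3
[1]⇒row 7+0=7  col 3·2+1=7

7,7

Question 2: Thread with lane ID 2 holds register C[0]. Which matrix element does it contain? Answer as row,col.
L=2=>grp=2>>2=0, tig=2&3=2
[0]=>row 0+0=0  col 2·2+0=4

0,4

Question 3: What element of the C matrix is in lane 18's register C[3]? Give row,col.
lane 18=>18/4=4, 18 mod 4=2
i=3  r:4+8=>12  c:2·2+1=>5

12,5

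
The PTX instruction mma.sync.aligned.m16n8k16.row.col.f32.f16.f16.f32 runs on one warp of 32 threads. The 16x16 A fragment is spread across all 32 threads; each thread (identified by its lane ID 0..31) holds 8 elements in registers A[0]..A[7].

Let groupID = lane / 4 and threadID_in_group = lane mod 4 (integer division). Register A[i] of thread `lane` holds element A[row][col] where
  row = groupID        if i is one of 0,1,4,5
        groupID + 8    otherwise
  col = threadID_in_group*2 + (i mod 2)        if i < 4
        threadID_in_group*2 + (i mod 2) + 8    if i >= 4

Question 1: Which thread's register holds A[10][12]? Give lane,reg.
10,6

r: 10->gid=2,r8=1  c: 12->c8=1,tid=2,i&1=0
L=2*4+2=10  i=1*4+1*2+0=6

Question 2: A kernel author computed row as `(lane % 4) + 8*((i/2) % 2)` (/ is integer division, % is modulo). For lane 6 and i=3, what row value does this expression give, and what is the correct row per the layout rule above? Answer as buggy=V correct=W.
`(lane % 4) + 8*((i/2) % 2)`[6,3]⇒10
6: gr=1,th=2
[3] (1+8,2*2+1+0) = (9,5)
row: 10 vs 9

buggy=10 correct=9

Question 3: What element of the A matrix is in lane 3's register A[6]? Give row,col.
8,14

3: g=0,t=3
[6] (0+8,3*2+0+8) = (8,14)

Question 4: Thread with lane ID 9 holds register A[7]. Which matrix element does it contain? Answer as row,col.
10,11

lane 9=>9/4=2, 9 mod 4=1
i=7  r:2+8=>10  c:2·1+1+8=>11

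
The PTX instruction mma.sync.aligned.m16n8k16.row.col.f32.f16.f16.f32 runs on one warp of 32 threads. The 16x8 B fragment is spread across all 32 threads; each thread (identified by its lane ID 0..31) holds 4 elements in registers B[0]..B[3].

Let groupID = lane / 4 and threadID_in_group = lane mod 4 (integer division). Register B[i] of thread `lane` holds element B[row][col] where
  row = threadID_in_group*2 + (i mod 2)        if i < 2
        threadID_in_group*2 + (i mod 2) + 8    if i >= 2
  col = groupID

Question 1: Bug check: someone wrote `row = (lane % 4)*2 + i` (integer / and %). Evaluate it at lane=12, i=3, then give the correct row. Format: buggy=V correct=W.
`(lane % 4)*2 + i`[12,3]->3
L=12->gid=12>>2=3, tid=12&3=0
[3]->row 0·2+1+8=9  col gid=3
row: 3 vs 9

buggy=3 correct=9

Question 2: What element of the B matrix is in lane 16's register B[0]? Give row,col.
lane 16->16/4=4, 16 mod 4=0
i=0  r:2·0+0+0->0  c:4

0,4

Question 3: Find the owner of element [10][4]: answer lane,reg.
17,2

c: 4->gid=4  r: 10->r8=1,tid=1,i&1=0
L=4*4+1=17  i=1*2+0=2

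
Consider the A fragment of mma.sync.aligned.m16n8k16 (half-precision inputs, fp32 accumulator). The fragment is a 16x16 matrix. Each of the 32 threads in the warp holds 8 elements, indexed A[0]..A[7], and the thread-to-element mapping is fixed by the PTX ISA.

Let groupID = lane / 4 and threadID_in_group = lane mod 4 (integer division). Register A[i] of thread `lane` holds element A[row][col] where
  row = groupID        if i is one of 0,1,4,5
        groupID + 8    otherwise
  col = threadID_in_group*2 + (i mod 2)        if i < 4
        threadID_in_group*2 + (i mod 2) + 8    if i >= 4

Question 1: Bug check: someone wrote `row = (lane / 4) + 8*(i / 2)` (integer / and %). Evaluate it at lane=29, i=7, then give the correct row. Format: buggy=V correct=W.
`(lane / 4) + 8*(i / 2)`[29,7]=>31
lane 29=>29/4=7, 29 mod 4=1
i=7  r:7+8=>15  c:2·1+1+8=>11
row: 31 vs 15

buggy=31 correct=15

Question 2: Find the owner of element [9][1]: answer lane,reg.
r=9→G=1,rhi=1  c=1→chi=0,T=0,p=1
L=1*4+0=4  i=0*4+1*2+1=3

4,3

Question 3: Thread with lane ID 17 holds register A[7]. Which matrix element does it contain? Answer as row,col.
12,11

L=17->gid=17>>2=4, tid=17&3=1
[7]->row 4+8=12  col 1·2+1+8=11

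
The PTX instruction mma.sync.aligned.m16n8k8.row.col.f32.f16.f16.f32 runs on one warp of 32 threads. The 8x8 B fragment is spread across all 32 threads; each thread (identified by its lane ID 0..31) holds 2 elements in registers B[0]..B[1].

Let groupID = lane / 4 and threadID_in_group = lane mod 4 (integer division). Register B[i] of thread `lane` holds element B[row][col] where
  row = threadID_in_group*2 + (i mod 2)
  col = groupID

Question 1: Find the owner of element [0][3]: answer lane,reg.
12,0

c: 3->gid=3  r: 0->tid=0,i&1=0
L=3*4+0=12  i=0=0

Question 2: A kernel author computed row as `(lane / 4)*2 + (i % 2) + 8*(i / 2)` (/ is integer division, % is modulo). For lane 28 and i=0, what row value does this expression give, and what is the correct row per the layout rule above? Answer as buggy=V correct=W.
`(lane / 4)*2 + (i % 2) + 8*(i / 2)`[28,0]⇒14
lane 28⇒28/4=7, 28 mod 4=0
i=0  r:2·0+0⇒0  c:7
row: 14 vs 0

buggy=14 correct=0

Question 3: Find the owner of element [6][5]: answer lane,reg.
c=5⇒gr=5  r=6⇒th=3,odd=0
L=5*4+3=23  i=0=0

23,0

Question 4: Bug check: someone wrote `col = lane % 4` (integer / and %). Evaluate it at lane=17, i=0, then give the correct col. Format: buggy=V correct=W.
buggy=1 correct=4

`lane % 4`[17,0]->1
lane 17: gid=4 (17/4), tid=1 (17%4)
i=0: r=1*2+0=2, c=gid=4
col: 1 vs 4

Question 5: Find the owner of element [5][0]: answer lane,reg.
c: 0->gid=0  r: 5->tid=2,i&1=1
L=0*4+2=2  i=1=1

2,1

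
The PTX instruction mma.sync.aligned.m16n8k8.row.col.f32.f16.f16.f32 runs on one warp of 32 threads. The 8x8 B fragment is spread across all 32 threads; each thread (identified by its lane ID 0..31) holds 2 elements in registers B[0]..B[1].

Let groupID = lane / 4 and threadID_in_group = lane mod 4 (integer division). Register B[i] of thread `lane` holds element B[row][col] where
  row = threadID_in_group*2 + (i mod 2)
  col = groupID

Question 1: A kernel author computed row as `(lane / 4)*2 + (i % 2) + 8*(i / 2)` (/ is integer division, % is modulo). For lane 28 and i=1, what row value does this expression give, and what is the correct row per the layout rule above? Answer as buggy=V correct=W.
`(lane / 4)*2 + (i % 2) + 8*(i / 2)`[28,1]->15
28: g=7,t=0
[1] (0*2+1,7) = (1,7)
row: 15 vs 1

buggy=15 correct=1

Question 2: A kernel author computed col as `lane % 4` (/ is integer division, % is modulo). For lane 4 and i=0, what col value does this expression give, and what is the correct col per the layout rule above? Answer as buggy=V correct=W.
`lane % 4`[4,0]->0
lane 4: g=1 (4/4), t=0 (4%4)
i=0: r=0*2+0=0, c=g=1
col: 0 vs 1

buggy=0 correct=1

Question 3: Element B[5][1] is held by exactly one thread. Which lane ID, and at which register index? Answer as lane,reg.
c=1→G=1  r=5→T=2,p=1
L=1*4+2=6  i=1=1

6,1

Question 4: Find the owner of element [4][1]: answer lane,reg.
c=1→G=1  r=4→T=2,p=0
L=1*4+2=6  i=0=0

6,0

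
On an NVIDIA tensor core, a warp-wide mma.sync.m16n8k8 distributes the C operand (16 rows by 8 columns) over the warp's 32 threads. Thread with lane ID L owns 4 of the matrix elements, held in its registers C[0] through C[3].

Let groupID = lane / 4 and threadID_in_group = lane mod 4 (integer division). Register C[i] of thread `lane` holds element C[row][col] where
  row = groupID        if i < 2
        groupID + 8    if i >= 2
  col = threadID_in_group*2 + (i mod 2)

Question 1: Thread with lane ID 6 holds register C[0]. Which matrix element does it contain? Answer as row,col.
lane 6⇒6/4=1, 6 mod 4=2
i=0  r:1+0⇒1  c:2·2+0⇒4

1,4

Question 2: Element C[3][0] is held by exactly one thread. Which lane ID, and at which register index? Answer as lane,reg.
r: 3->gid=3,r8=0  c: 0->tid=0,i&1=0
L=3*4+0=12  i=0*2+0=0

12,0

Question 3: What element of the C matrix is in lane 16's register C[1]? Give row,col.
lane 16: gid=4 (16/4), tid=0 (16%4)
i=1: r=4+0=4, c=0*2+1=1

4,1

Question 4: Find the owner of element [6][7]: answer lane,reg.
27,1

r: 6->gid=6,r8=0  c: 7->tid=3,i&1=1
L=6*4+3=27  i=0*2+1=1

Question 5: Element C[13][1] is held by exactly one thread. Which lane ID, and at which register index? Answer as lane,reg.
20,3

r=13⇒gr=5,Rb=1  c=1⇒th=0,odd=1
L=5*4+0=20  i=1*2+1=3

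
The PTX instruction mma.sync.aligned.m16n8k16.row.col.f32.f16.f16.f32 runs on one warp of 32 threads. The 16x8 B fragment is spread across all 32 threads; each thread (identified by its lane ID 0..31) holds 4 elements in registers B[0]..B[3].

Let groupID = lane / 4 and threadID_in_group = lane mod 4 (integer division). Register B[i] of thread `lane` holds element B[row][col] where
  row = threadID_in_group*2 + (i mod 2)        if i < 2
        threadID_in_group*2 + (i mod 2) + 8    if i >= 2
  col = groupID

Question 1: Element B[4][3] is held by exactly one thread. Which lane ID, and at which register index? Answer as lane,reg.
14,0

c=3→G=3  r=4→rhi=0,T=2,p=0
L=3*4+2=14  i=0*2+0=0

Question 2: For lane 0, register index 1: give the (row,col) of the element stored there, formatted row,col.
1,0

0: gr=0,th=0
[1] (0*2+1+0,0) = (1,0)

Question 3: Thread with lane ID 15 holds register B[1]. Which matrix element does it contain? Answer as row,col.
7,3

15: gr=3,th=3
[1] (3*2+1+0,3) = (7,3)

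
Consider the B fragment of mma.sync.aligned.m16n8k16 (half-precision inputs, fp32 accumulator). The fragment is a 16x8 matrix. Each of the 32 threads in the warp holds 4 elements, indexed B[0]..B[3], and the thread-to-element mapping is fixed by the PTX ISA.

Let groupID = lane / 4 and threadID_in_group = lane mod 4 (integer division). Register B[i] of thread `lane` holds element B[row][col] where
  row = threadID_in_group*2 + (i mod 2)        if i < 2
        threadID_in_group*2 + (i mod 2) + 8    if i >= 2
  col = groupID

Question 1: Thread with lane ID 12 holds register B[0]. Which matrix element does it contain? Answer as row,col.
L=12⇒gr=12>>2=3, th=12&3=0
[0]⇒row 0·2+0+0=0  col gr=3

0,3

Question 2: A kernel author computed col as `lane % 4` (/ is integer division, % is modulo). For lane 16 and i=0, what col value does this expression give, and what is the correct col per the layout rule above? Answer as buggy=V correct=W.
buggy=0 correct=4

`lane % 4`[16,0]->0
16: gid=4,tid=0
[0] (0*2+0+0,4) = (0,4)
col: 0 vs 4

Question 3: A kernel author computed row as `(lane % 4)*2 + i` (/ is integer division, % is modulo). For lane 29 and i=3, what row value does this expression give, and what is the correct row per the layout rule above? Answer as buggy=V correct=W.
`(lane % 4)*2 + i`[29,3]->5
lane 29: g=7 (29/4), t=1 (29%4)
i=3: r=1*2+1+8=11, c=g=7
row: 5 vs 11

buggy=5 correct=11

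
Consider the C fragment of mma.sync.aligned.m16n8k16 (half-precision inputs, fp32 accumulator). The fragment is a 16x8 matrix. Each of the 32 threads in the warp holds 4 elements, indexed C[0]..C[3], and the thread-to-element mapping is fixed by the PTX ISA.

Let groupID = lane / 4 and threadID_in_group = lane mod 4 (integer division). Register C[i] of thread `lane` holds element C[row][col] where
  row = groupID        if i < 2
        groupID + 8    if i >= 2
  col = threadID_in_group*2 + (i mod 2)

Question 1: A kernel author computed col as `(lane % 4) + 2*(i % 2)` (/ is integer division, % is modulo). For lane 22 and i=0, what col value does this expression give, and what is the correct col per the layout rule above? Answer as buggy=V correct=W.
buggy=2 correct=4

`(lane % 4) + 2*(i % 2)`[22,0]⇒2
lane 22⇒22/4=5, 22 mod 4=2
i=0  r:5+0⇒5  c:2·2+0⇒4
col: 2 vs 4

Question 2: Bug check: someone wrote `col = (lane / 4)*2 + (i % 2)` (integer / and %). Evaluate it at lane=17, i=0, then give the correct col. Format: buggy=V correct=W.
`(lane / 4)*2 + (i % 2)`[17,0]→8
lane 17: G=4 (17/4), T=1 (17%4)
i=0: r=4+0=4, c=1*2+0=2
col: 8 vs 2

buggy=8 correct=2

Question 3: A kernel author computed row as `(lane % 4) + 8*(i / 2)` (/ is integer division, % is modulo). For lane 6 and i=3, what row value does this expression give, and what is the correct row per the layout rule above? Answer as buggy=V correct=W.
buggy=10 correct=9

`(lane % 4) + 8*(i / 2)`[6,3]->10
lane 6: g=1 (6/4), t=2 (6%4)
i=3: r=1+8=9, c=2*2+1=5
row: 10 vs 9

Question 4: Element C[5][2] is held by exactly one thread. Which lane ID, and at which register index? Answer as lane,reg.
21,0

r=5⇒gr=5,Rb=0  c=2⇒th=1,odd=0
L=5*4+1=21  i=0*2+0=0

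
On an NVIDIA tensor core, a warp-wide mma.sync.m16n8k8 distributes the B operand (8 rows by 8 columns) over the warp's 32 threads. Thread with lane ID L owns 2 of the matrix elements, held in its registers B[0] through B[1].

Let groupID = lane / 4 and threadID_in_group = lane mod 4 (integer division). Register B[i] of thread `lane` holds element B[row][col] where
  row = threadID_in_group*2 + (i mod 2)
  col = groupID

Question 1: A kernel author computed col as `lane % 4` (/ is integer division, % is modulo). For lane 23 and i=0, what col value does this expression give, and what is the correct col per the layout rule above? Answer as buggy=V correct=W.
buggy=3 correct=5

`lane % 4`[23,0]=>3
L=23=>grp=23>>2=5, tig=23&3=3
[0]=>row 3·2+0=6  col grp=5
col: 3 vs 5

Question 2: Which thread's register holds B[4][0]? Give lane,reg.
c=0→G=0  r=4→T=2,p=0
L=0*4+2=2  i=0=0

2,0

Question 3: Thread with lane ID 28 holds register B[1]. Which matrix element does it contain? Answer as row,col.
1,7

L=28->gid=28>>2=7, tid=28&3=0
[1]->row 0·2+1=1  col gid=7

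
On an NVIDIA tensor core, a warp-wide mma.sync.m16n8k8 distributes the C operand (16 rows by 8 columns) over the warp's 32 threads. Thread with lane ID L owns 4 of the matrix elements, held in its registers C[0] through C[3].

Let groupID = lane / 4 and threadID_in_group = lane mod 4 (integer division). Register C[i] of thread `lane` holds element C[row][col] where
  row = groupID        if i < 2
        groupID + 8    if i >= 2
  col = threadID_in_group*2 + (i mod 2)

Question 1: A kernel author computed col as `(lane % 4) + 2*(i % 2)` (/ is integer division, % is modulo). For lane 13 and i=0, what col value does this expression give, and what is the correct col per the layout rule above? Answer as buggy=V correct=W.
`(lane % 4) + 2*(i % 2)`[13,0]->1
lane 13: g=3 (13/4), t=1 (13%4)
i=0: r=3+0=3, c=1*2+0=2
col: 1 vs 2

buggy=1 correct=2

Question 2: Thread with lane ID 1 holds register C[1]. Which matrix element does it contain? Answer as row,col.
0,3

lane 1: gr=0 (1/4), th=1 (1%4)
i=1: r=0+0=0, c=1*2+1=3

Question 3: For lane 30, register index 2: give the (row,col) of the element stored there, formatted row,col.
15,4

L=30->g=30>>2=7, t=30&3=2
[2]->row 7+8=15  col 2·2+0=4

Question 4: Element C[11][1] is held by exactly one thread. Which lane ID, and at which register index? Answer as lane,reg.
12,3

r: 11->gid=3,r8=1  c: 1->tid=0,i&1=1
L=3*4+0=12  i=1*2+1=3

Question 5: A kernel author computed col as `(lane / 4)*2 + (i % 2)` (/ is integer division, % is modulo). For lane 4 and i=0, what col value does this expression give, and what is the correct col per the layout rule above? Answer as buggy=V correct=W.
buggy=2 correct=0

`(lane / 4)*2 + (i % 2)`[4,0]=>2
4: grp=1,tig=0
[0] (1+0,0*2+0) = (1,0)
col: 2 vs 0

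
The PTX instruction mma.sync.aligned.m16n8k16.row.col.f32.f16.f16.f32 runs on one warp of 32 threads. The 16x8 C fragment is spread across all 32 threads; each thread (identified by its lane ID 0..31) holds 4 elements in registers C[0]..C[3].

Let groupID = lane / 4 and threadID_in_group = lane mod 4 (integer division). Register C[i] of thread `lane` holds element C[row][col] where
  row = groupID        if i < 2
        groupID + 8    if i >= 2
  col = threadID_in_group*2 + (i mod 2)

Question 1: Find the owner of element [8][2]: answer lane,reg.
1,2

r: 8->gid=0,r8=1  c: 2->tid=1,i&1=0
L=0*4+1=1  i=1*2+0=2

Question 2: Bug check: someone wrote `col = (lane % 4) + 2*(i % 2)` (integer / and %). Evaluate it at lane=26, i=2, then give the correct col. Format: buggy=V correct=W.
`(lane % 4) + 2*(i % 2)`[26,2]->2
lane 26->26/4=6, 26 mod 4=2
i=2  r:6+8->14  c:2·2+0->4
col: 2 vs 4

buggy=2 correct=4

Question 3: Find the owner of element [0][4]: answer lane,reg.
r: 0->gid=0,r8=0  c: 4->tid=2,i&1=0
L=0*4+2=2  i=0*2+0=0

2,0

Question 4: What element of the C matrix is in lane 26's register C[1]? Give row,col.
6,5

26: gr=6,th=2
[1] (6+0,2*2+1) = (6,5)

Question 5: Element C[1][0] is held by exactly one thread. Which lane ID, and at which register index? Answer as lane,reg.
r=1→G=1,rhi=0  c=0→T=0,p=0
L=1*4+0=4  i=0*2+0=0

4,0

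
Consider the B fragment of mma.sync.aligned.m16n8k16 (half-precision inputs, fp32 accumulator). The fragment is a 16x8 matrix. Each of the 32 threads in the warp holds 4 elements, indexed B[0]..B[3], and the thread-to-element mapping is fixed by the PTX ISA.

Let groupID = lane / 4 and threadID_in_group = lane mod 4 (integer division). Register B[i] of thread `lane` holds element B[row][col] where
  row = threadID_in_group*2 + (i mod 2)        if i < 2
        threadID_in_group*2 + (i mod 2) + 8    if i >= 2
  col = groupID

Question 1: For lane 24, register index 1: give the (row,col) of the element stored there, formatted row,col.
1,6

lane 24->24/4=6, 24 mod 4=0
i=1  r:2·0+1+0->1  c:6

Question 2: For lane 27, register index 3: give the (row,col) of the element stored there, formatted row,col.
15,6

lane 27->27/4=6, 27 mod 4=3
i=3  r:2·3+1+8->15  c:6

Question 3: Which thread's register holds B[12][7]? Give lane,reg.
c=7→G=7  r=12→rhi=1,T=2,p=0
L=7*4+2=30  i=1*2+0=2

30,2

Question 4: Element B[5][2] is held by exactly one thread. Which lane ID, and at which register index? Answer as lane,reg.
c:2=>grp=2  r:5=>rB=0,tig=2,lo=1
L=2*4+2=10  i=0*2+1=1

10,1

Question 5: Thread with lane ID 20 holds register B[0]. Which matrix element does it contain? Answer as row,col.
0,5

20: grp=5,tig=0
[0] (0*2+0+0,5) = (0,5)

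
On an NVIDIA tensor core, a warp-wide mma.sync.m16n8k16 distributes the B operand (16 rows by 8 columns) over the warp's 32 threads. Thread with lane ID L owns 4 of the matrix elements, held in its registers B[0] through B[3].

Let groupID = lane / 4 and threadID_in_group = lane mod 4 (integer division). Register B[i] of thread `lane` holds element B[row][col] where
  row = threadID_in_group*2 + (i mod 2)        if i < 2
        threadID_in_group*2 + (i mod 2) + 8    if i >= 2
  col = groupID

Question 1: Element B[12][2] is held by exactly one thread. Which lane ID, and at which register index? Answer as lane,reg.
c: 2->gid=2  r: 12->r8=1,tid=2,i&1=0
L=2*4+2=10  i=1*2+0=2

10,2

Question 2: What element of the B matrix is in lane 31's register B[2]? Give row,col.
lane 31->31/4=7, 31 mod 4=3
i=2  r:2·3+0+8->14  c:7

14,7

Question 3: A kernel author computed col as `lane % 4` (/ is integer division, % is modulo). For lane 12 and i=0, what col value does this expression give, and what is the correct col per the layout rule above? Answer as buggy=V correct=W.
buggy=0 correct=3

`lane % 4`[12,0]->0
12: g=3,t=0
[0] (0*2+0+0,3) = (0,3)
col: 0 vs 3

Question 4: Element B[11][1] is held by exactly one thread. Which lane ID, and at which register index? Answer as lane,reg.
c: 1->gid=1  r: 11->r8=1,tid=1,i&1=1
L=1*4+1=5  i=1*2+1=3

5,3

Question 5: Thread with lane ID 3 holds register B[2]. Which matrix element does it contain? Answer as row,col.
3: gid=0,tid=3
[2] (3*2+0+8,0) = (14,0)

14,0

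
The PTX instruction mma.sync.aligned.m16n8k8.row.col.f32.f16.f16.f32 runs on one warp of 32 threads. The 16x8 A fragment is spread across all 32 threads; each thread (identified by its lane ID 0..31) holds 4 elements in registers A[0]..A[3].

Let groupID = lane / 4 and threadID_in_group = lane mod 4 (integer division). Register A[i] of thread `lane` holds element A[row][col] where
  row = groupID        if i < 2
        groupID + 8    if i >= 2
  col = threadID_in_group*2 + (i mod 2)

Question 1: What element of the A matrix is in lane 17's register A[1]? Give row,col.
17: gr=4,th=1
[1] (4+0,1*2+1) = (4,3)

4,3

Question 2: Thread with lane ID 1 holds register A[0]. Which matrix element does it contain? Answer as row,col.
lane 1: gid=0 (1/4), tid=1 (1%4)
i=0: r=0+0=0, c=1*2+0=2

0,2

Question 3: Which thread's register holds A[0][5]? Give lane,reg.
2,1

r=0⇒gr=0,Rb=0  c=5⇒th=2,odd=1
L=0*4+2=2  i=0*2+1=1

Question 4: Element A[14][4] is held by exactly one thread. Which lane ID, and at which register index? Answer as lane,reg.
26,2

r:14=>grp=6,rB=1  c:4=>tig=2,lo=0
L=6*4+2=26  i=1*2+0=2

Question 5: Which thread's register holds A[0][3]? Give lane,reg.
r:0=>grp=0,rB=0  c:3=>tig=1,lo=1
L=0*4+1=1  i=0*2+1=1

1,1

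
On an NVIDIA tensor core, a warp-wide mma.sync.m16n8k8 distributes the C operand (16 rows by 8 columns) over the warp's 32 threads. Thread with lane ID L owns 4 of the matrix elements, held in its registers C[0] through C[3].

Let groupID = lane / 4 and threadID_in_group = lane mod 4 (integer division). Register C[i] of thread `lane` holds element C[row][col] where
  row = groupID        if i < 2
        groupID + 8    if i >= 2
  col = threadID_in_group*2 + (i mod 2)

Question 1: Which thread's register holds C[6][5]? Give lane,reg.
26,1

r: 6->gid=6,r8=0  c: 5->tid=2,i&1=1
L=6*4+2=26  i=0*2+1=1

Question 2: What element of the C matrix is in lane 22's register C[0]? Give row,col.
22: g=5,t=2
[0] (5+0,2*2+0) = (5,4)

5,4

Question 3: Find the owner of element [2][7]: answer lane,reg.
r:2=>grp=2,rB=0  c:7=>tig=3,lo=1
L=2*4+3=11  i=0*2+1=1

11,1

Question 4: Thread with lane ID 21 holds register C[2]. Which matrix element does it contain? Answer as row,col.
L=21->g=21>>2=5, t=21&3=1
[2]->row 5+8=13  col 1·2+0=2

13,2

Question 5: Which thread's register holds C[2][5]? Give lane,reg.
10,1

r=2⇒gr=2,Rb=0  c=5⇒th=2,odd=1
L=2*4+2=10  i=0*2+1=1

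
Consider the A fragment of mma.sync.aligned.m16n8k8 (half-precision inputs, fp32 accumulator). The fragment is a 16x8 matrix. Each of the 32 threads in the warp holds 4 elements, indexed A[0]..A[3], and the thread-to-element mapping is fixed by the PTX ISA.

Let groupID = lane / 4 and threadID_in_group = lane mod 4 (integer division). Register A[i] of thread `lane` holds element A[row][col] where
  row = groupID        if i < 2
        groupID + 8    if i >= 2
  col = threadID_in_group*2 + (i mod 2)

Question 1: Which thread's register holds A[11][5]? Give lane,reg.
r=11->g=3,rb=1  c=5->t=2,b0=1
L=3*4+2=14  i=1*2+1=3

14,3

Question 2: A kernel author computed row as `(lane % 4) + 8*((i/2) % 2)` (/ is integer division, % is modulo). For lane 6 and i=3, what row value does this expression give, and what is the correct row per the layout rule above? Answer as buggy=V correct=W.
`(lane % 4) + 8*((i/2) % 2)`[6,3]→10
lane 6→6/4=1, 6 mod 4=2
i=3  r:1+8→9  c:2·2+1→5
row: 10 vs 9

buggy=10 correct=9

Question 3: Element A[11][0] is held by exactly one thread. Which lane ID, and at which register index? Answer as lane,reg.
r=11->g=3,rb=1  c=0->t=0,b0=0
L=3*4+0=12  i=1*2+0=2

12,2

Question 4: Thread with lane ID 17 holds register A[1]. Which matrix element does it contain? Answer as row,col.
4,3

L=17->g=17>>2=4, t=17&3=1
[1]->row 4+0=4  col 1·2+1=3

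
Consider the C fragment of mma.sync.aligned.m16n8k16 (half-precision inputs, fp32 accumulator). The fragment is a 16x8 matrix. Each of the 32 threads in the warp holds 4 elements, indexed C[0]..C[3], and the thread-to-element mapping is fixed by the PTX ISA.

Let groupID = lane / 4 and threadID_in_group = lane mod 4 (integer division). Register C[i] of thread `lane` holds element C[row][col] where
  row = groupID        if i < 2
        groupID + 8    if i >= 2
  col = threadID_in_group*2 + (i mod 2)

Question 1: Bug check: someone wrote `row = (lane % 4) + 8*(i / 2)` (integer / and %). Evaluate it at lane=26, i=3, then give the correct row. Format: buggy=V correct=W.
buggy=10 correct=14

`(lane % 4) + 8*(i / 2)`[26,3]⇒10
26: gr=6,th=2
[3] (6+8,2*2+1) = (14,5)
row: 10 vs 14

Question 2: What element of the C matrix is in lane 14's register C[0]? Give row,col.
3,4

lane 14: G=3 (14/4), T=2 (14%4)
i=0: r=3+0=3, c=2*2+0=4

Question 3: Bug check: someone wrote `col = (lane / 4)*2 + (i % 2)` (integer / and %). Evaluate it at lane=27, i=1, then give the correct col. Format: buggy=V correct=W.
`(lane / 4)*2 + (i % 2)`[27,1]->13
lane 27->27/4=6, 27 mod 4=3
i=1  r:6+0->6  c:2·3+1->7
col: 13 vs 7

buggy=13 correct=7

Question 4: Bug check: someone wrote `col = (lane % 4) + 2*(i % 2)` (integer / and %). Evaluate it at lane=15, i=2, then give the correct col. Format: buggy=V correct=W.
buggy=3 correct=6

`(lane % 4) + 2*(i % 2)`[15,2]=>3
lane 15: grp=3 (15/4), tig=3 (15%4)
i=2: r=3+8=11, c=3*2+0=6
col: 3 vs 6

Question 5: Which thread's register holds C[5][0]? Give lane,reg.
20,0

r=5→G=5,rhi=0  c=0→T=0,p=0
L=5*4+0=20  i=0*2+0=0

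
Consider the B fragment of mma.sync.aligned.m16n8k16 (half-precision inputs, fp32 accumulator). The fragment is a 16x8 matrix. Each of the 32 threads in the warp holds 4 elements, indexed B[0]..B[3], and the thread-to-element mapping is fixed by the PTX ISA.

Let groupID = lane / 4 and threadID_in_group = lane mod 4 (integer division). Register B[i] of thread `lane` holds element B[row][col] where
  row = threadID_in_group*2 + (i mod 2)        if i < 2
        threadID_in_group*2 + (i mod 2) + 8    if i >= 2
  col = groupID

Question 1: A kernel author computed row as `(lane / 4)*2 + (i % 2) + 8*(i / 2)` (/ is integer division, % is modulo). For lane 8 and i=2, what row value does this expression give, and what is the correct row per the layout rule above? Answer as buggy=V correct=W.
`(lane / 4)*2 + (i % 2) + 8*(i / 2)`[8,2]->12
lane 8->8/4=2, 8 mod 4=0
i=2  r:2·0+0+8->8  c:2
row: 12 vs 8

buggy=12 correct=8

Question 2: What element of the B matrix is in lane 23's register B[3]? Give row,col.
15,5

lane 23: grp=5 (23/4), tig=3 (23%4)
i=3: r=3*2+1+8=15, c=grp=5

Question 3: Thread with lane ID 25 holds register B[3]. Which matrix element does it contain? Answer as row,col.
L=25=>grp=25>>2=6, tig=25&3=1
[3]=>row 1·2+1+8=11  col grp=6

11,6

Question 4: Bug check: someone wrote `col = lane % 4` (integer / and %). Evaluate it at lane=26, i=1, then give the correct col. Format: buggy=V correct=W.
`lane % 4`[26,1]⇒2
26: gr=6,th=2
[1] (2*2+1+0,6) = (5,6)
col: 2 vs 6

buggy=2 correct=6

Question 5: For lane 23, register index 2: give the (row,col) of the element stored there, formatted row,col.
L=23=>grp=23>>2=5, tig=23&3=3
[2]=>row 3·2+0+8=14  col grp=5

14,5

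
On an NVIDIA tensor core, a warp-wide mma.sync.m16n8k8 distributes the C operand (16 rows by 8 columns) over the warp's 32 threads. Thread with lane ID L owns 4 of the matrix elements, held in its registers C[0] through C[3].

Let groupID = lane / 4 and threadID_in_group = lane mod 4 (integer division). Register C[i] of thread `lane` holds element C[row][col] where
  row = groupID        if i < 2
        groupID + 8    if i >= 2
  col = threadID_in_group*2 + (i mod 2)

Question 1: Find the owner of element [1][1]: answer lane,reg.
r:1=>grp=1,rB=0  c:1=>tig=0,lo=1
L=1*4+0=4  i=0*2+1=1

4,1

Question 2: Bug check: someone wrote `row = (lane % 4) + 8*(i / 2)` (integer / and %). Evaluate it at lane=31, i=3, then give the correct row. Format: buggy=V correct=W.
buggy=11 correct=15

`(lane % 4) + 8*(i / 2)`[31,3]=>11
lane 31=>31/4=7, 31 mod 4=3
i=3  r:7+8=>15  c:2·3+1=>7
row: 11 vs 15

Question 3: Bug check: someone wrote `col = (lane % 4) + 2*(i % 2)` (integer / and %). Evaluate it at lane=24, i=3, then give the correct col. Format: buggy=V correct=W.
`(lane % 4) + 2*(i % 2)`[24,3]=>2
lane 24: grp=6 (24/4), tig=0 (24%4)
i=3: r=6+8=14, c=0*2+1=1
col: 2 vs 1

buggy=2 correct=1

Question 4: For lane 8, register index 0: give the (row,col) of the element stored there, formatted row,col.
2,0

L=8=>grp=8>>2=2, tig=8&3=0
[0]=>row 2+0=2  col 0·2+0=0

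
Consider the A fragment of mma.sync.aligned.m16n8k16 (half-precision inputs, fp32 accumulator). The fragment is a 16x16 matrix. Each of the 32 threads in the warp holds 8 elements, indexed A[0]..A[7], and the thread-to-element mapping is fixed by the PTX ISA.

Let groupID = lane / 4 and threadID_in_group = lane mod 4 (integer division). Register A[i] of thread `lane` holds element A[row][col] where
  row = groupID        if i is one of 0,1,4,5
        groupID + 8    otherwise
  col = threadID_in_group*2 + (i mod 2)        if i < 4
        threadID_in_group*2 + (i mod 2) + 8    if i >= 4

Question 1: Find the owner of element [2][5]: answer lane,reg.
r:2=>grp=2,rB=0  c:5=>cB=0,tig=2,lo=1
L=2*4+2=10  i=0*4+0*2+1=1

10,1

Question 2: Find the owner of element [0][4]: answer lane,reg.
2,0

r=0->g=0,rb=0  c=4->cb=0,t=2,b0=0
L=0*4+2=2  i=0*4+0*2+0=0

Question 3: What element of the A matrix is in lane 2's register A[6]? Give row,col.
2: gr=0,th=2
[6] (0+8,2*2+0+8) = (8,12)

8,12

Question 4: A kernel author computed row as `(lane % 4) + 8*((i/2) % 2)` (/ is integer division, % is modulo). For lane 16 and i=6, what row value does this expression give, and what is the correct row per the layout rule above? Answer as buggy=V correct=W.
`(lane % 4) + 8*((i/2) % 2)`[16,6]⇒8
lane 16: gr=4 (16/4), th=0 (16%4)
i=6: r=4+8=12, c=0*2+0+8=8
row: 8 vs 12

buggy=8 correct=12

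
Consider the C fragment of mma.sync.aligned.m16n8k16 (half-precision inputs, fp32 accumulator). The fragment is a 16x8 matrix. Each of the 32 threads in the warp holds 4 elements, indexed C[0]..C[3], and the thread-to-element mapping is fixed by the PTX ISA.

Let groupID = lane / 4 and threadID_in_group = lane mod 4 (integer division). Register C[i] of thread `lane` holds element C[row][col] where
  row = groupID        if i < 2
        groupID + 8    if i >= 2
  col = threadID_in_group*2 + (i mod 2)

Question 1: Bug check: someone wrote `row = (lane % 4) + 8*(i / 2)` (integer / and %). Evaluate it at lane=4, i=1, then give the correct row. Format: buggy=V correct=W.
`(lane % 4) + 8*(i / 2)`[4,1]->0
4: g=1,t=0
[1] (1+0,0*2+1) = (1,1)
row: 0 vs 1

buggy=0 correct=1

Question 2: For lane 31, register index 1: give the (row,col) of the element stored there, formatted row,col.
lane 31: gid=7 (31/4), tid=3 (31%4)
i=1: r=7+0=7, c=3*2+1=7

7,7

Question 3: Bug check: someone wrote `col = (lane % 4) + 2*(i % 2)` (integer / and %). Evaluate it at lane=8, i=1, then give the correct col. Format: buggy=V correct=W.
buggy=2 correct=1

`(lane % 4) + 2*(i % 2)`[8,1]=>2
8: grp=2,tig=0
[1] (2+0,0*2+1) = (2,1)
col: 2 vs 1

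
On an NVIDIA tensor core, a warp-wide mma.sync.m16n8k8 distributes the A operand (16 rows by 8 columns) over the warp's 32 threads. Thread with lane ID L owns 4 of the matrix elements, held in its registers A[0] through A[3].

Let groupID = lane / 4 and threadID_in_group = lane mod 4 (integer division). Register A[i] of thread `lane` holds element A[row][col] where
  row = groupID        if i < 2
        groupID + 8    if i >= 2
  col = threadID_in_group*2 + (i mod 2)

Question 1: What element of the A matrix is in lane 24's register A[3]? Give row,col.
24: G=6,T=0
[3] (6+8,0*2+1) = (14,1)

14,1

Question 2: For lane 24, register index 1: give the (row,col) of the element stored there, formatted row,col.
6,1

L=24=>grp=24>>2=6, tig=24&3=0
[1]=>row 6+0=6  col 0·2+1=1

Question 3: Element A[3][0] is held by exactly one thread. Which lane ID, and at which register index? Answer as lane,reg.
r:3=>grp=3,rB=0  c:0=>tig=0,lo=0
L=3*4+0=12  i=0*2+0=0

12,0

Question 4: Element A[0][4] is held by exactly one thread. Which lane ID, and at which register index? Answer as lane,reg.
2,0

r=0->g=0,rb=0  c=4->t=2,b0=0
L=0*4+2=2  i=0*2+0=0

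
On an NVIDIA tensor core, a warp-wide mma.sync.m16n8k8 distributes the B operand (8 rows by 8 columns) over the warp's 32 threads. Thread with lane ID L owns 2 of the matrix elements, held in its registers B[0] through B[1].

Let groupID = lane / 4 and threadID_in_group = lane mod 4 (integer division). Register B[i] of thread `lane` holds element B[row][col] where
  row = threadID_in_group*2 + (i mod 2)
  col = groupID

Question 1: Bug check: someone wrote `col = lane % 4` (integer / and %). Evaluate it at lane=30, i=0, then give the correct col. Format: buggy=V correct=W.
buggy=2 correct=7

`lane % 4`[30,0]⇒2
30: gr=7,th=2
[0] (2*2+0,7) = (4,7)
col: 2 vs 7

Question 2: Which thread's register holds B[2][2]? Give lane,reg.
9,0

c=2→G=2  r=2→T=1,p=0
L=2*4+1=9  i=0=0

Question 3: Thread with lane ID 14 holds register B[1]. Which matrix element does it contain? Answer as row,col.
5,3

lane 14->14/4=3, 14 mod 4=2
i=1  r:2·2+1->5  c:3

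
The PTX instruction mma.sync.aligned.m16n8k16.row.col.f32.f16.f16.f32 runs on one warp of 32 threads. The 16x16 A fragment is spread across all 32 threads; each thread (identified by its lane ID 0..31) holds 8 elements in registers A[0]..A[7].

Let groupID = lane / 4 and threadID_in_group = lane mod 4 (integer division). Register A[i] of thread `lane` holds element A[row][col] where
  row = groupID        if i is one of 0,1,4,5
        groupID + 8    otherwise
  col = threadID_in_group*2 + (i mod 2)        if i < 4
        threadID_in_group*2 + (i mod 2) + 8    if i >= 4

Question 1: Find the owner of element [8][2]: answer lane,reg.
1,2

r:8=>grp=0,rB=1  c:2=>cB=0,tig=1,lo=0
L=0*4+1=1  i=0*4+1*2+0=2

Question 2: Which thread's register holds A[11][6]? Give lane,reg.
r=11->g=3,rb=1  c=6->cb=0,t=3,b0=0
L=3*4+3=15  i=0*4+1*2+0=2

15,2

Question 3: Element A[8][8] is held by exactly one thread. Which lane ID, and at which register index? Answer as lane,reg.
r:8=>grp=0,rB=1  c:8=>cB=1,tig=0,lo=0
L=0*4+0=0  i=1*4+1*2+0=6

0,6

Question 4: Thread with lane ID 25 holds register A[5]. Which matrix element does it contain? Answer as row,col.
6,11

25: gid=6,tid=1
[5] (6+0,1*2+1+8) = (6,11)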